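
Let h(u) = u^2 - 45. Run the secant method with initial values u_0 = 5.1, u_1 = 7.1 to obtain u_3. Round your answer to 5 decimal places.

6.70673

h(5.1) = -18.9900000, h(7.1) = 5.4100000
u_2 = 7.1000000 − 5.4100000·(7.1000000 − 5.1000000) / (5.4100000 − (-18.9900000)) = 7.1000000 − (10.8200000)/(24.4000000) = 6.6565574
h(6.6565574) = -0.6902439
u_3 = 6.6565574 − (-0.6902439)·(6.6565574 − 7.1000000) / (-0.6902439 − 5.4100000) = 6.6565574 − (0.3060836)/(-6.1002439) = 6.7067330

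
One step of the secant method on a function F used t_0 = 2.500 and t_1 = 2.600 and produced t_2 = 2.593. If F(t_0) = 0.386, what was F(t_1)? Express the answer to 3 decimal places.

-0.029

The secant line through (2.500, 0.386) and (2.600, F(t_1)) crosses zero at t_2 = 2.593.
So (2.500, 0.386), (2.600, F(t_1)), (2.593, 0) are collinear:
F(t_1) = 0.386 · (2.600 − 2.593) / (2.500 − 2.593) = 0.386 · (0.00700)/(-0.09300) = -0.02905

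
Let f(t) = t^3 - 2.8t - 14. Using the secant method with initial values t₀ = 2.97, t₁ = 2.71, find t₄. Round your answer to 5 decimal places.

2.79458

f(2.97) = 3.8820730, f(2.71) = -1.6854890
t₂ = 2.7100000 − (-1.6854890)·(2.7100000 − 2.9700000) / (-1.6854890 − 3.8820730) = 2.7100000 − (0.4382271)/(-5.5675620) = 2.7887108
f(2.7887108) = -0.1208436
t₃ = 2.7887108 − (-0.1208436)·(2.7887108 − 2.7100000) / (-0.1208436 − (-1.6854890)) = 2.7887108 − (-0.0095117)/(1.5646454) = 2.7947899
f(2.7947899) = 0.0042749
t₄ = 2.7947899 − 0.0042749·(2.7947899 − 2.7887108) / (0.0042749 − (-0.1208436)) = 2.7947899 − (0.0000260)/(0.1251184) = 2.7945822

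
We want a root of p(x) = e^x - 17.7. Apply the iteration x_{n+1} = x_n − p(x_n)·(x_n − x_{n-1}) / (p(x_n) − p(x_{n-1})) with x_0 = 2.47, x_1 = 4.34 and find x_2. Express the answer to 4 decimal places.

p(2.47) = -5.877553, p(4.34) = 59.007539
x_2 = 4.340000 − 59.007539·(4.340000 − 2.470000) / (59.007539 − (-5.877553)) = 4.340000 − (110.344099)/(64.885092) = 2.639392

2.6394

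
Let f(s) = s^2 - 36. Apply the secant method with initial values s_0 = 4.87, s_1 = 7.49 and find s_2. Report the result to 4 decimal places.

f(4.87) = -12.283100, f(7.49) = 20.100100
s_2 = 7.490000 − 20.100100·(7.490000 − 4.870000) / (20.100100 − (-12.283100)) = 7.490000 − (52.662262)/(32.383200) = 5.863778

5.8638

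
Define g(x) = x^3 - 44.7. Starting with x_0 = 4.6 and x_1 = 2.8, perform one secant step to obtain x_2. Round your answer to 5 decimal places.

3.34317

g(4.6) = 52.6360000, g(2.8) = -22.7480000
x_2 = 2.8000000 − (-22.7480000)·(2.8000000 − 4.6000000) / (-22.7480000 − 52.6360000) = 2.8000000 − (40.9464000)/(-75.3840000) = 3.3431710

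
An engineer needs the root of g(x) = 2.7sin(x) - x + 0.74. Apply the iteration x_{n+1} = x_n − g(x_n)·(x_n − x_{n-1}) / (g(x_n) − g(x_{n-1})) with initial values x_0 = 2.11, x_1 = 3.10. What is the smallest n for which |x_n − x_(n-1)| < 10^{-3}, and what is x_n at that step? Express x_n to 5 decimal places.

n = 5, x_n = 2.45388

g(2.11) = 0.9469181, g(3.10) = -2.2477322
x_2 = 3.1000000 − (-2.2477322)·(0.9900000)/(-3.1946504) = 2.4034434;  |Δ| = 0.6965566
g(2.4034434) = 0.1534408
x_3 = 2.4034434 − 0.1534408·(-0.6965566)/(2.4011730) = 2.4479550;  |Δ| = 0.0445117
g(2.4479550) = 0.0182588
x_4 = 2.4479550 − 0.0182588·(0.0445117)/(-0.1351820) = 2.4539672;  |Δ| = 0.0060121
g(2.4539672) = -0.0002662
x_5 = 2.4539672 − (-0.0002662)·(0.0060121)/(-0.0185250) = 2.4538808;  |Δ| = 0.0000864
|x_5 − x_4| = 0.0000864 < 10^{-3}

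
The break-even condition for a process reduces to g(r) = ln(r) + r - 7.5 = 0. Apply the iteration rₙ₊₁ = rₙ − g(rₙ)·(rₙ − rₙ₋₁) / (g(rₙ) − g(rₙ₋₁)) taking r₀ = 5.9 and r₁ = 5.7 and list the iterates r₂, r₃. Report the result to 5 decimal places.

g(5.9) = 0.1749524, g(5.7) = -0.0595338
r₂ = 5.7000000 − (-0.0595338)·(5.7000000 − 5.9000000) / (-0.0595338 − 0.1749524) = 5.7000000 − (0.0119068)/(-0.2344862) = 5.7507781
g(5.7507781) = 0.0001133
r₃ = 5.7507781 − 0.0001133·(5.7507781 − 5.7000000) / (0.0001133 − (-0.0595338)) = 5.7507781 − (0.0000058)/(0.0596471) = 5.7506817

5.75078, 5.75068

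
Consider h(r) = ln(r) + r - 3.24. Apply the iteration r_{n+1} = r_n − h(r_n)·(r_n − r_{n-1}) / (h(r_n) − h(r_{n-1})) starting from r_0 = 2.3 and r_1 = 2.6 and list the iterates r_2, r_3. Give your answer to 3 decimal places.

h(2.3) = -0.10709, h(2.6) = 0.31551
r_2 = 2.60000 − 0.31551·(2.60000 − 2.30000) / (0.31551 − (-0.10709)) = 2.60000 − (0.09465)/(0.42260) = 2.37602
h(2.37602) = 0.00145
r_3 = 2.37602 − 0.00145·(2.37602 − 2.60000) / (0.00145 − 0.31551) = 2.37602 − (-0.00032)/(-0.31406) = 2.37499

2.376, 2.375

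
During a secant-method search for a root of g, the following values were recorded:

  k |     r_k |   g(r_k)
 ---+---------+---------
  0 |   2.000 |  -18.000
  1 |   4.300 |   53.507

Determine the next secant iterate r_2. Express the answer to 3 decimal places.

2.579

r_2 = 4.300 − 53.507·(4.300 − 2.000) / (53.507 − (-18.000))
   = 4.300 − (123.06610)/(71.50700) = 2.57896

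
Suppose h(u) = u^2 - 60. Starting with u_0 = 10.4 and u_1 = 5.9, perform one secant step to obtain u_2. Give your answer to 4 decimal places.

h(10.4) = 48.160000, h(5.9) = -25.190000
u_2 = 5.900000 − (-25.190000)·(5.900000 − 10.400000) / (-25.190000 − 48.160000) = 5.900000 − (113.355000)/(-73.350000) = 7.445399

7.4454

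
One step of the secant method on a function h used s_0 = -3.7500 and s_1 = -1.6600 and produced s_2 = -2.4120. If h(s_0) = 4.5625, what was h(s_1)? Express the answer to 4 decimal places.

-2.5643

The secant line through (-3.7500, 4.5625) and (-1.6600, h(s_1)) crosses zero at s_2 = -2.4120.
So (-3.7500, 4.5625), (-1.6600, h(s_1)), (-2.4120, 0) are collinear:
h(s_1) = 4.5625 · (-1.6600 − (-2.4120)) / (-3.7500 − (-2.4120)) = 4.5625 · (0.752000)/(-1.338000) = -2.564275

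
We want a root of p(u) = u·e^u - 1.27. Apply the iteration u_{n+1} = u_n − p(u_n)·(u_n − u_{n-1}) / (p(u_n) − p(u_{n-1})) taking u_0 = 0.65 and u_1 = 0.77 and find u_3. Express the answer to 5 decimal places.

p(0.65) = -0.0248985, p(0.77) = 0.3930200
u_2 = 0.7700000 − 0.3930200·(0.7700000 − 0.6500000) / (0.3930200 − (-0.0248985)) = 0.7700000 − (0.0471624)/(0.4179185) = 0.6571493
p(0.6571493) = -0.0021720
u_3 = 0.6571493 − (-0.0021720)·(0.6571493 − 0.7700000) / (-0.0021720 − 0.3930200) = 0.6571493 − (0.0002451)/(-0.3951920) = 0.6577695

0.65777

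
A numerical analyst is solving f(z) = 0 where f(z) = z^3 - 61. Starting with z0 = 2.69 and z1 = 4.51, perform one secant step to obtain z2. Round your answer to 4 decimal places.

3.7360

f(2.69) = -41.534891, f(4.51) = 30.733851
z2 = 4.510000 − 30.733851·(4.510000 − 2.690000) / (30.733851 − (-41.534891)) = 4.510000 − (55.935609)/(72.268742) = 3.736006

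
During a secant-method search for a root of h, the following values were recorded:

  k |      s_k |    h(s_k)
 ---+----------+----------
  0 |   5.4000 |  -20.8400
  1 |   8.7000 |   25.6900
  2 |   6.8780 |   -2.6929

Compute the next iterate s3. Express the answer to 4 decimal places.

7.0509

s3 = 6.8780 − (-2.6929)·(6.8780 − 8.7000) / (-2.6929 − 25.6900)
   = 6.8780 − (4.906464)/(-28.382900) = 7.050867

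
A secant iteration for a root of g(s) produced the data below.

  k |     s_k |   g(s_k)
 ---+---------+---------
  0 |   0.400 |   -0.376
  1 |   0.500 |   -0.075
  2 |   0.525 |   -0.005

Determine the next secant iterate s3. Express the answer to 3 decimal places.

s3 = 0.525 − (-0.005)·(0.525 − 0.500) / (-0.005 − (-0.075))
   = 0.525 − (-0.00013)/(0.07000) = 0.52679

0.527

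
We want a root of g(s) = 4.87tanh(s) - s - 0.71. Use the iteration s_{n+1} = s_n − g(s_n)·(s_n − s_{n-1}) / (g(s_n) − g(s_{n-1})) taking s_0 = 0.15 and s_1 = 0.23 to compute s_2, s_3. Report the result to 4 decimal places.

g(0.15) = -0.134930, g(0.23) = 0.160758
s_2 = 0.230000 − 0.160758·(0.230000 − 0.150000) / (0.160758 − (-0.134930)) = 0.230000 − (0.012861)/(0.295688) = 0.186506
g(0.186506) = 0.001391
s_3 = 0.186506 − 0.001391·(0.186506 − 0.230000) / (0.001391 − 0.160758) = 0.186506 − (-0.000061)/(-0.159367) = 0.186126

0.1865, 0.1861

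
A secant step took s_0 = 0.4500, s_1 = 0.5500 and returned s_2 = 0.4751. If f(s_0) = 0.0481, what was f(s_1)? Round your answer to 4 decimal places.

The secant line through (0.4500, 0.0481) and (0.5500, f(s_1)) crosses zero at s_2 = 0.4751.
So (0.4500, 0.0481), (0.5500, f(s_1)), (0.4751, 0) are collinear:
f(s_1) = 0.0481 · (0.5500 − 0.4751) / (0.4500 − 0.4751) = 0.0481 · (0.074900)/(-0.025100) = -0.143533

-0.1435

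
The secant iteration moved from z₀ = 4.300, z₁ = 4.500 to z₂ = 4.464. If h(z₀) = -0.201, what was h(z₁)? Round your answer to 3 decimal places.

The secant line through (4.300, -0.201) and (4.500, h(z₁)) crosses zero at z₂ = 4.464.
So (4.300, -0.201), (4.500, h(z₁)), (4.464, 0) are collinear:
h(z₁) = -0.201 · (4.500 − 4.464) / (4.300 − 4.464) = -0.201 · (0.03600)/(-0.16400) = 0.04412

0.044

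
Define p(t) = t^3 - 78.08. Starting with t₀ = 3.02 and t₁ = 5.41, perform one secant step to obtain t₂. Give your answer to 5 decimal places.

p(3.02) = -50.5363920, p(5.41) = 80.2604210
t₂ = 5.4100000 − 80.2604210·(5.4100000 − 3.0200000) / (80.2604210 − (-50.5363920)) = 5.4100000 − (191.8224062)/(130.7968130) = 3.9434321

3.94343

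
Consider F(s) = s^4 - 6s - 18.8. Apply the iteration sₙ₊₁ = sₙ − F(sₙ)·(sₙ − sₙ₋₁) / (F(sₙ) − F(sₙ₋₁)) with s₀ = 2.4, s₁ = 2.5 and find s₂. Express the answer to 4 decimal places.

2.4004

F(2.4) = -0.022400, F(2.5) = 5.262500
s₂ = 2.500000 − 5.262500·(2.500000 − 2.400000) / (5.262500 − (-0.022400)) = 2.500000 − (0.526250)/(5.284900) = 2.400424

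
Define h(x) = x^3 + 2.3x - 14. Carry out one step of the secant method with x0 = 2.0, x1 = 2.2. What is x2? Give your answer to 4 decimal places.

2.0901

h(2.0) = -1.400000, h(2.2) = 1.708000
x2 = 2.200000 − 1.708000·(2.200000 − 2.000000) / (1.708000 − (-1.400000)) = 2.200000 − (0.341600)/(3.108000) = 2.090090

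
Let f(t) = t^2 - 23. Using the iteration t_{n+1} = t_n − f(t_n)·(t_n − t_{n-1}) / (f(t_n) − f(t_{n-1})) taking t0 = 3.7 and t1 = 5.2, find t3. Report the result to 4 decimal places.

4.7938

f(3.7) = -9.310000, f(5.2) = 4.040000
t2 = 5.200000 − 4.040000·(5.200000 − 3.700000) / (4.040000 − (-9.310000)) = 5.200000 − (6.060000)/(13.350000) = 4.746067
f(4.746067) = -0.474844
t3 = 4.746067 − (-0.474844)·(4.746067 − 5.200000) / (-0.474844 − 4.040000) = 4.746067 − (0.215547)/(-4.514844) = 4.793809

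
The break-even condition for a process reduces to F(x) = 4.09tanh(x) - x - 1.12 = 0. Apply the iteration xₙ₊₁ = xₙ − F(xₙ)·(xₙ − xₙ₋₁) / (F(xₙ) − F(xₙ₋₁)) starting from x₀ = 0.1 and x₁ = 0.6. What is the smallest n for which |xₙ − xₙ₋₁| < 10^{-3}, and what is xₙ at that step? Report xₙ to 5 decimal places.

n = 5, xₙ = 0.38650

F(0.1) = -0.8123579, F(0.6) = 0.4765327
x₂ = 0.6000000 − 0.4765327·(0.5000000)/(1.2888906) = 0.4151384;  |Δ| = 0.1848616
F(0.4151384) = 0.0715237
x₃ = 0.4151384 − 0.0715237·(-0.1848616)/(-0.4050090) = 0.3824923;  |Δ| = 0.0326461
F(0.3824923) = -0.0101744
x₄ = 0.3824923 − (-0.0101744)·(-0.0326461)/(-0.0816981) = 0.3865579;  |Δ| = 0.0040656
F(0.3865579) = 0.0001532
x₅ = 0.3865579 − 0.0001532·(0.0040656)/(0.0103276) = 0.3864976;  |Δ| = 0.0000603
|x₅ − x₄| = 0.0000603 < 10^{-3}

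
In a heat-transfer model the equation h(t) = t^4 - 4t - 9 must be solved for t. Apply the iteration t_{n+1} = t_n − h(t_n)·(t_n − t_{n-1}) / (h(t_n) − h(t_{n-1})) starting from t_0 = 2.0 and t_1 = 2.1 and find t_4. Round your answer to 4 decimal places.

h(2.0) = -1.000000, h(2.1) = 2.048100
t_2 = 2.100000 − 2.048100·(2.100000 − 2.000000) / (2.048100 − (-1.000000)) = 2.100000 − (0.204810)/(3.048100) = 2.032807
h(2.032807) = -0.055280
t_3 = 2.032807 − (-0.055280)·(2.032807 − 2.100000) / (-0.055280 − 2.048100) = 2.032807 − (0.003714)/(-2.103380) = 2.034573
h(2.034573) = -0.002930
t_4 = 2.034573 − (-0.002930)·(2.034573 − 2.032807) / (-0.002930 − (-0.055280)) = 2.034573 − (-0.000005)/(0.052350) = 2.034672

2.0347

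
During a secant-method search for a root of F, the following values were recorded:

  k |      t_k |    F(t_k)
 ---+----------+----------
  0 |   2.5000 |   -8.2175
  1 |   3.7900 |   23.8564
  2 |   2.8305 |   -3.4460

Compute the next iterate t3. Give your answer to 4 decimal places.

t3 = 2.8305 − (-3.4460)·(2.8305 − 3.7900) / (-3.4460 − 23.8564)
   = 2.8305 − (3.306437)/(-27.302400) = 2.951604

2.9516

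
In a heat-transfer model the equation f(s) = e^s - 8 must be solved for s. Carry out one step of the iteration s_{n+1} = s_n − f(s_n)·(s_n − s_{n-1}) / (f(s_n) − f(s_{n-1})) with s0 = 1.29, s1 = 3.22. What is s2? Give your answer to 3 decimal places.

f(1.29) = -4.36721, f(3.22) = 17.02812
s2 = 3.22000 − 17.02812·(3.22000 − 1.29000) / (17.02812 − (-4.36721)) = 3.22000 − (32.86427)/(21.39533) = 1.68395

1.684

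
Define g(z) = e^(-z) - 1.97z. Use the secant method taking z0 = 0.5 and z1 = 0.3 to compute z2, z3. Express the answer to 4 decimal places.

g(0.5) = -0.378469, g(0.3) = 0.149818
z2 = 0.300000 − 0.149818·(0.300000 − 0.500000) / (0.149818 − (-0.378469)) = 0.300000 − (-0.029964)/(0.528288) = 0.356718
g(0.356718) = -0.002766
z3 = 0.356718 − (-0.002766)·(0.356718 − 0.300000) / (-0.002766 − 0.149818) = 0.356718 − (-0.000157)/(-0.152584) = 0.355690

0.3567, 0.3557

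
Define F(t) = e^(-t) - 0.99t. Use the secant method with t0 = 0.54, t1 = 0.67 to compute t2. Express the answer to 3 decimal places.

0.571

F(0.54) = 0.04815, F(0.67) = -0.15159
t2 = 0.67000 − (-0.15159)·(0.67000 − 0.54000) / (-0.15159 − 0.04815) = 0.67000 − (-0.01971)/(-0.19974) = 0.57134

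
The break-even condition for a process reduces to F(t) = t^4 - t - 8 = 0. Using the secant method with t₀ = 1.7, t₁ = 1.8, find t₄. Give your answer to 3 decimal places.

1.768

F(1.7) = -1.34790, F(1.8) = 0.69760
t₂ = 1.80000 − 0.69760·(1.80000 − 1.70000) / (0.69760 − (-1.34790)) = 1.80000 − (0.06976)/(2.04550) = 1.76590
F(1.76590) = -0.04155
t₃ = 1.76590 − (-0.04155)·(1.76590 − 1.80000) / (-0.04155 − 0.69760) = 1.76590 − (0.00142)/(-0.73915) = 1.76781
F(1.76781) = -0.00117
t₄ = 1.76781 − (-0.00117)·(1.76781 − 1.76590) / (-0.00117 − (-0.04155)) = 1.76781 − (0.00000)/(0.04038) = 1.76787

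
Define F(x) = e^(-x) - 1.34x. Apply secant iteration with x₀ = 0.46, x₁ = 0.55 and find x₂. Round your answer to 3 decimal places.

F(0.46) = 0.01488, F(0.55) = -0.16005
x₂ = 0.55000 − (-0.16005)·(0.55000 − 0.46000) / (-0.16005 − 0.01488) = 0.55000 − (-0.01440)/(-0.17493) = 0.46766

0.468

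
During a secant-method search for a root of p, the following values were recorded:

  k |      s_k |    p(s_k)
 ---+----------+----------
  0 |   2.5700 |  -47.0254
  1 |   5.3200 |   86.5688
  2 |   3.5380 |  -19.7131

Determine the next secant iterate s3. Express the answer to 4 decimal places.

3.8685

s3 = 3.5380 − (-19.7131)·(3.5380 − 5.3200) / (-19.7131 − 86.5688)
   = 3.5380 − (35.128744)/(-106.281900) = 3.868524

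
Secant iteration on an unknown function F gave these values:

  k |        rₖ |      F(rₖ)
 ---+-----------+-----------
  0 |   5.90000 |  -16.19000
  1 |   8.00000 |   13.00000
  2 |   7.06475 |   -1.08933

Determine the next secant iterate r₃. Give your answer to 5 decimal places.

7.13706

r₃ = 7.06475 − (-1.08933)·(7.06475 − 8.00000) / (-1.08933 − 13.00000)
   = 7.06475 − (1.0187959)/(-14.0893300) = 7.1370597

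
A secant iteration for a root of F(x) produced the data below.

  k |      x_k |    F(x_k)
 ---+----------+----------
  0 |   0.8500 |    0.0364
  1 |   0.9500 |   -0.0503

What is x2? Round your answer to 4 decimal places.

x2 = 0.9500 − (-0.0503)·(0.9500 − 0.8500) / (-0.0503 − 0.0364)
   = 0.9500 − (-0.005030)/(-0.086700) = 0.891984

0.8920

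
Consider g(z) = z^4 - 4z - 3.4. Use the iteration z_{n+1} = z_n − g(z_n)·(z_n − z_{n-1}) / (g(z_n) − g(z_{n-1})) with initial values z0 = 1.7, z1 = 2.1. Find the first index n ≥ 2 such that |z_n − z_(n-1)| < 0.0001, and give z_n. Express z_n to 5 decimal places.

n = 6, z_n = 1.80527

g(1.7) = -1.8479000, g(2.1) = 7.6481000
z2 = 2.1000000 − 7.6481000·(0.4000000)/(9.4960000) = 1.7778391;  |Δ| = 0.3221609
g(1.7778391) = -0.5212571
z3 = 1.7778391 − (-0.5212571)·(-0.3221609)/(-8.1693571) = 1.7983950;  |Δ| = 0.0205559
g(1.7983950) = -0.1333712
z4 = 1.7983950 − (-0.1333712)·(0.0205559)/(0.3878859) = 1.8054630;  |Δ| = 0.0070680
g(1.8054630) = 0.0037699
z5 = 1.8054630 − 0.0037699·(0.0070680)/(0.1371411) = 1.8052687;  |Δ| = 0.0001943
g(1.8052687) = -0.0000261
z6 = 1.8052687 − (-0.0000261)·(-0.0001943)/(-0.0037960) = 1.8052700;  |Δ| = 0.0000013
|z6 − z5| = 0.0000013 < 0.0001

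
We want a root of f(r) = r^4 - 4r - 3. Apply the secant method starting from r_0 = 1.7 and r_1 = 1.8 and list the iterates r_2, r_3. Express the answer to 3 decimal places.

1.783, 1.784

f(1.7) = -1.44790, f(1.8) = 0.29760
r_2 = 1.80000 − 0.29760·(1.80000 − 1.70000) / (0.29760 − (-1.44790)) = 1.80000 − (0.02976)/(1.74550) = 1.78295
f(1.78295) = -0.02632
r_3 = 1.78295 − (-0.02632)·(1.78295 − 1.80000) / (-0.02632 − 0.29760) = 1.78295 − (0.00045)/(-0.32392) = 1.78434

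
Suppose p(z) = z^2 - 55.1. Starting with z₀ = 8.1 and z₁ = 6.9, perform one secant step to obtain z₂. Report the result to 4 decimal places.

7.3993

p(8.1) = 10.510000, p(6.9) = -7.490000
z₂ = 6.900000 − (-7.490000)·(6.900000 − 8.100000) / (-7.490000 − 10.510000) = 6.900000 − (8.988000)/(-18.000000) = 7.399333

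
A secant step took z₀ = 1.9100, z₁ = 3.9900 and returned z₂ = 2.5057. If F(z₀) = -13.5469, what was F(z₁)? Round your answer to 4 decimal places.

33.7547

The secant line through (1.9100, -13.5469) and (3.9900, F(z₁)) crosses zero at z₂ = 2.5057.
So (1.9100, -13.5469), (3.9900, F(z₁)), (2.5057, 0) are collinear:
F(z₁) = -13.5469 · (3.9900 − 2.5057) / (1.9100 − 2.5057) = -13.5469 · (1.484300)/(-0.595700) = 33.754681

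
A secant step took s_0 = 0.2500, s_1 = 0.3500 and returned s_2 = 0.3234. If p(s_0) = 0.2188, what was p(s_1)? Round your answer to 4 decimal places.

The secant line through (0.2500, 0.2188) and (0.3500, p(s_1)) crosses zero at s_2 = 0.3234.
So (0.2500, 0.2188), (0.3500, p(s_1)), (0.3234, 0) are collinear:
p(s_1) = 0.2188 · (0.3500 − 0.3234) / (0.2500 − 0.3234) = 0.2188 · (0.026600)/(-0.073400) = -0.079293

-0.0793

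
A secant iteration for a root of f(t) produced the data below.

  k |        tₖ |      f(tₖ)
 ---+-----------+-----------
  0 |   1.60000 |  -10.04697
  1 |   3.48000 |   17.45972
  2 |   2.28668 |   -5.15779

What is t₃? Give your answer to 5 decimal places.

2.55881

t₃ = 2.28668 − (-5.15779)·(2.28668 − 3.48000) / (-5.15779 − 17.45972)
   = 2.28668 − (6.1548940)/(-22.6175100) = 2.5588096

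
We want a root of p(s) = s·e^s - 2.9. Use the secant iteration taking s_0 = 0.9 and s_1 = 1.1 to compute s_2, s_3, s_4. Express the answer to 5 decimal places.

p(0.9) = -0.6863572, p(1.1) = 0.4045826
s_2 = 1.1000000 − 0.4045826·(1.1000000 − 0.9000000) / (0.4045826 − (-0.6863572)) = 1.1000000 − (0.0809165)/(1.0909398) = 1.0258286
p(1.0258286) = -0.0385477
s_3 = 1.0258286 − (-0.0385477)·(1.0258286 − 1.1000000) / (-0.0385477 − 0.4045826) = 1.0258286 − (0.0028591)/(-0.4431303) = 1.0322807
p(1.0322807) = -0.0019114
s_4 = 1.0322807 − (-0.0019114)·(1.0322807 − 1.0258286) / (-0.0019114 − (-0.0385477)) = 1.0322807 − (-0.0000123)/(0.0366363) = 1.0326174

1.02583, 1.03228, 1.03262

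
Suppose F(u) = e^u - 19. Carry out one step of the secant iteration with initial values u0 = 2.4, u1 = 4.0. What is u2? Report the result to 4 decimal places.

2.6929

F(2.4) = -7.976824, F(4.0) = 35.598150
u2 = 4.000000 − 35.598150·(4.000000 − 2.400000) / (35.598150 − (-7.976824)) = 4.000000 − (56.957040)/(43.574974) = 2.692896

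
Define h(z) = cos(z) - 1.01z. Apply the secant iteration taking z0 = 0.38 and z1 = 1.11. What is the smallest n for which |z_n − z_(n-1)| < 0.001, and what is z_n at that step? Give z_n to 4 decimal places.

h(0.38) = 0.544865, h(1.11) = -0.676438
z2 = 1.110000 − (-0.676438)·(0.730000)/(-1.221303) = 0.705678;  |Δ| = 0.404322
h(0.705678) = 0.048438
z3 = 0.705678 − 0.048438·(-0.404322)/(0.724876) = 0.732695;  |Δ| = 0.027018
h(0.732695) = 0.003352
z4 = 0.732695 − 0.003352·(0.027018)/(-0.045086) = 0.734704;  |Δ| = 0.002009
h(0.734704) = -0.000022
z5 = 0.734704 − (-0.000022)·(0.002009)/(-0.003374) = 0.734691;  |Δ| = 0.000013
|z5 − z4| = 0.000013 < 0.001

n = 5, z_n = 0.7347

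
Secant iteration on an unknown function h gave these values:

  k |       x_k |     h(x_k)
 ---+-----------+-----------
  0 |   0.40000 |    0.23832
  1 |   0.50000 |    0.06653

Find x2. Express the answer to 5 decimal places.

x2 = 0.50000 − 0.06653·(0.50000 − 0.40000) / (0.06653 − 0.23832)
   = 0.50000 − (0.0066530)/(-0.1717900) = 0.5387275

0.53873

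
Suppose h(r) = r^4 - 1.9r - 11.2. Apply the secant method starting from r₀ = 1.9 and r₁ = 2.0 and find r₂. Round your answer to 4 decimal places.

1.9640

h(1.9) = -1.777900, h(2.0) = 1.000000
r₂ = 2.000000 − 1.000000·(2.000000 − 1.900000) / (1.000000 − (-1.777900)) = 2.000000 − (0.100000)/(2.777900) = 1.964002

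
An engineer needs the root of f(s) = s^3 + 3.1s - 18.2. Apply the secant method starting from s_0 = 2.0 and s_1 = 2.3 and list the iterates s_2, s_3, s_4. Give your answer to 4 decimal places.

f(2.0) = -4.000000, f(2.3) = 1.097000
s_2 = 2.300000 − 1.097000·(2.300000 − 2.000000) / (1.097000 − (-4.000000)) = 2.300000 − (0.329100)/(5.097000) = 2.235433
f(2.235433) = -0.099347
s_3 = 2.235433 − (-0.099347)·(2.235433 − 2.300000) / (-0.099347 − 1.097000) = 2.235433 − (0.006415)/(-1.196347) = 2.240794
f(2.240794) = -0.002151
s_4 = 2.240794 − (-0.002151)·(2.240794 − 2.235433) / (-0.002151 − (-0.099347)) = 2.240794 − (-0.000012)/(0.097196) = 2.240913

2.2354, 2.2408, 2.2409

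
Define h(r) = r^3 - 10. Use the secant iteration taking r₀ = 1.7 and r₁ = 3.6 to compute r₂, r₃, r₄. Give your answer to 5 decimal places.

1.93154, 2.04970, 2.16648

h(1.7) = -5.0870000, h(3.6) = 36.6560000
r₂ = 3.6000000 − 36.6560000·(3.6000000 − 1.7000000) / (36.6560000 − (-5.0870000)) = 3.6000000 − (69.6464000)/(41.7430000) = 1.9315430
h(1.9315430) = -2.7936865
r₃ = 1.9315430 − (-2.7936865)·(1.9315430 − 3.6000000) / (-2.7936865 − 36.6560000) = 1.9315430 − (4.6611458)/(-39.4496865) = 2.0496972
h(2.0496972) = -1.3886919
r₄ = 2.0496972 − (-1.3886919)·(2.0496972 − 1.9315430) / (-1.3886919 − (-2.7936865)) = 2.0496972 − (-0.1640798)/(1.4049946) = 2.1664804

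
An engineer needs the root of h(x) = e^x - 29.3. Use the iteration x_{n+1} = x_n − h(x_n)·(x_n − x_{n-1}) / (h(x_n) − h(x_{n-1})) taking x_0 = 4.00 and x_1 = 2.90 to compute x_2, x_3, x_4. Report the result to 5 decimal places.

h(4.00) = 25.2981500, h(2.90) = -11.1258546
x_2 = 2.9000000 − (-11.1258546)·(2.9000000 − 4.0000000) / (-11.1258546 − 25.2981500) = 2.9000000 − (12.2384401)/(-36.4240047) = 3.2359993
h(3.2359993) = -3.8682269
x_3 = 3.2359993 − (-3.8682269)·(3.2359993 − 2.9000000) / (-3.8682269 − (-11.1258546)) = 3.2359993 − (-1.2997215)/(7.2576277) = 3.4150828
h(3.4150828) = 1.1194688
x_4 = 3.4150828 − 1.1194688·(3.4150828 − 3.2359993) / (1.1194688 − (-3.8682269)) = 3.4150828 − (0.2004784)/(4.9876957) = 3.3748882

3.23600, 3.41508, 3.37489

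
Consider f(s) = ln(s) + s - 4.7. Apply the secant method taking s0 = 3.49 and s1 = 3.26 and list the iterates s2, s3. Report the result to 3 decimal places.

3.459, 3.459

f(3.49) = 0.03990, f(3.26) = -0.25827
s2 = 3.26000 − (-0.25827)·(3.26000 − 3.49000) / (-0.25827 − 0.03990) = 3.26000 − (0.05940)/(-0.29817) = 3.45922
f(3.45922) = 0.00026
s3 = 3.45922 − 0.00026·(3.45922 − 3.26000) / (0.00026 − (-0.25827)) = 3.45922 − (0.00005)/(0.25854) = 3.45902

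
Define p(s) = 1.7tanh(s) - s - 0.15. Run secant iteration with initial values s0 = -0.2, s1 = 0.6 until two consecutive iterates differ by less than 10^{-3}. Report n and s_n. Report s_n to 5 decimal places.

n = 6, s_n = 0.22310

p(-0.2) = -0.2855380, p(0.6) = 0.1629843
s2 = 0.6000000 − 0.1629843·(0.8000000)/(0.4485223) = 0.3092956;  |Δ| = 0.2907044
p(0.3092956) = 0.0503578
s3 = 0.3092956 − 0.0503578·(-0.2907044)/(-0.1126264) = 0.1793150;  |Δ| = 0.1299806
p(0.1793150) = -0.0277052
s4 = 0.1793150 − (-0.0277052)·(-0.1299806)/(-0.0780630) = 0.2254462;  |Δ| = 0.0461312
p(0.2254462) = 0.0014485
s5 = 0.2254462 − 0.0014485·(0.0461312)/(0.0291537) = 0.2231541;  |Δ| = 0.0022920
p(0.2231541) = 0.0000337
s6 = 0.2231541 − 0.0000337·(-0.0022920)/(-0.0014148) = 0.2230995;  |Δ| = 0.0000546
|s6 − s5| = 0.0000546 < 10^{-3}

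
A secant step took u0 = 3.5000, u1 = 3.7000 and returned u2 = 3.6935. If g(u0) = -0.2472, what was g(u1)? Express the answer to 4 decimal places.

0.0083

The secant line through (3.5000, -0.2472) and (3.7000, g(u1)) crosses zero at u2 = 3.6935.
So (3.5000, -0.2472), (3.7000, g(u1)), (3.6935, 0) are collinear:
g(u1) = -0.2472 · (3.7000 − 3.6935) / (3.5000 − 3.6935) = -0.2472 · (0.006500)/(-0.193500) = 0.008304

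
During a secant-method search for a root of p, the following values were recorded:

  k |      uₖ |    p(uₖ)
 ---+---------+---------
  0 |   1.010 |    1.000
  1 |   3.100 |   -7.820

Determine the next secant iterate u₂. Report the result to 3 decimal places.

1.247

u₂ = 3.100 − (-7.820)·(3.100 − 1.010) / (-7.820 − 1.000)
   = 3.100 − (-16.34380)/(-8.82000) = 1.24696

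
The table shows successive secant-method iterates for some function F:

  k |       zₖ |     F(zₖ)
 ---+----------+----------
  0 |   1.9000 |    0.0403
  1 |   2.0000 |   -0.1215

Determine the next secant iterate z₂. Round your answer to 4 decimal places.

z₂ = 2.0000 − (-0.1215)·(2.0000 − 1.9000) / (-0.1215 − 0.0403)
   = 2.0000 − (-0.012150)/(-0.161800) = 1.924907

1.9249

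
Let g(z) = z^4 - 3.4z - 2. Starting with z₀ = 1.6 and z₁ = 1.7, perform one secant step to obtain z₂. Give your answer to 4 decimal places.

1.6608

g(1.6) = -0.886400, g(1.7) = 0.572100
z₂ = 1.700000 − 0.572100·(1.700000 − 1.600000) / (0.572100 − (-0.886400)) = 1.700000 − (0.057210)/(1.458500) = 1.660775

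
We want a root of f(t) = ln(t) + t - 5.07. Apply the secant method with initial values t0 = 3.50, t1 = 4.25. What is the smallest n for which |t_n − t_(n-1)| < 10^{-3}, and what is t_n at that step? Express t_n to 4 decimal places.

f(3.50) = -0.317237, f(4.25) = 0.626919
t2 = 4.250000 − 0.626919·(0.750000)/(0.944156) = 3.752000;  |Δ| = 0.498000
f(3.752000) = 0.004290
t3 = 3.752000 − 0.004290·(-0.498000)/(-0.622629) = 3.748569;  |Δ| = 0.003431
f(3.748569) = -0.000056
t4 = 3.748569 − (-0.000056)·(-0.003431)/(-0.004346) = 3.748614;  |Δ| = 0.000044
|t4 − t3| = 0.000044 < 10^{-3}

n = 4, t_n = 3.7486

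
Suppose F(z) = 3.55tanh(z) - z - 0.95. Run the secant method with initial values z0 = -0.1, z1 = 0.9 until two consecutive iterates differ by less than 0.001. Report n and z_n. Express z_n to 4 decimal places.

n = 6, z_n = 0.4006

F(-0.1) = -1.203821, F(0.9) = 0.692857
z2 = 0.900000 − 0.692857·(1.000000)/(1.896679) = 0.534700;  |Δ| = 0.365300
F(0.534700) = 0.251127
z3 = 0.534700 − 0.251127·(-0.365300)/(-0.441730) = 0.327023;  |Δ| = 0.207676
F(0.327023) = -0.155779
z4 = 0.327023 − (-0.155779)·(-0.207676)/(-0.406906) = 0.406530;  |Δ| = 0.079506
F(0.406530) = 0.012073
z5 = 0.406530 − 0.012073·(0.079506)/(0.167852) = 0.400811;  |Δ| = 0.005719
F(0.400811) = 0.000470
z6 = 0.400811 − 0.000470·(-0.005719)/(-0.011604) = 0.400579;  |Δ| = 0.000232
|z6 − z5| = 0.000232 < 0.001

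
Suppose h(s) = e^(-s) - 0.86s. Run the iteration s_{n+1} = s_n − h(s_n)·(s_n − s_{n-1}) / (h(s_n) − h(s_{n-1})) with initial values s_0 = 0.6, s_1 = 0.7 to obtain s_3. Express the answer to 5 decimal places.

h(0.6) = 0.0328116, h(0.7) = -0.1054147
s_2 = 0.7000000 − (-0.1054147)·(0.7000000 − 0.6000000) / (-0.1054147 − 0.0328116) = 0.7000000 − (-0.0105415)/(-0.1382263) = 0.6237376
h(0.6237376) = -0.0004768
s_3 = 0.6237376 − (-0.0004768)·(0.6237376 − 0.7000000) / (-0.0004768 − (-0.1054147)) = 0.6237376 − (0.0000364)/(0.1049379) = 0.6233911

0.62339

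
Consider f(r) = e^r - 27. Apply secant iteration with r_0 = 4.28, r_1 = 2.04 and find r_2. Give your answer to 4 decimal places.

2.7101

f(4.28) = 45.240440, f(2.04) = -19.309391
r_2 = 2.040000 − (-19.309391)·(2.040000 − 4.280000) / (-19.309391 − 45.240440) = 2.040000 − (43.253035)/(-64.549831) = 2.710072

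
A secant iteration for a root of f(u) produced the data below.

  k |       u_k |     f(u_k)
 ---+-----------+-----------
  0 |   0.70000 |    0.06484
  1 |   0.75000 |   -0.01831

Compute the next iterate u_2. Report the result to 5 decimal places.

u_2 = 0.75000 − (-0.01831)·(0.75000 − 0.70000) / (-0.01831 − 0.06484)
   = 0.75000 − (-0.0009155)/(-0.0831500) = 0.7389898

0.73899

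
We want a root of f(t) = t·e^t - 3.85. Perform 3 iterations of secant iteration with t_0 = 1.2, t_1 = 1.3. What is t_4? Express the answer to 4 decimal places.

f(1.2) = 0.134140, f(1.3) = 0.920086
t_2 = 1.300000 − 0.920086·(1.300000 − 1.200000) / (0.920086 − 0.134140) = 1.300000 − (0.092009)/(0.785945) = 1.182933
f(1.182933) = 0.011012
t_3 = 1.182933 − 0.011012·(1.182933 − 1.300000) / (0.011012 − 0.920086) = 1.182933 − (-0.001289)/(-0.909074) = 1.181515
f(1.181515) = 0.000919
t_4 = 1.181515 − 0.000919·(1.181515 − 1.182933) / (0.000919 − 0.011012) = 1.181515 − (-0.000001)/(-0.010093) = 1.181386

1.1814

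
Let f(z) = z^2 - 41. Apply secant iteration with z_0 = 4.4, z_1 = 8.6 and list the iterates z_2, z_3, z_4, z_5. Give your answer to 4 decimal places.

f(4.4) = -21.640000, f(8.6) = 32.960000
z_2 = 8.600000 − 32.960000·(8.600000 − 4.400000) / (32.960000 − (-21.640000)) = 8.600000 − (138.432000)/(54.600000) = 6.064615
f(6.064615) = -4.220440
z_3 = 6.064615 − (-4.220440)·(6.064615 − 8.600000) / (-4.220440 − 32.960000) = 6.064615 − (10.700439)/(-37.180440) = 6.352413
f(6.352413) = -0.646850
z_4 = 6.352413 − (-0.646850)·(6.352413 − 6.064615) / (-0.646850 − (-4.220440)) = 6.352413 − (-0.186162)/(3.573590) = 6.404507
f(6.404507) = 0.017706
z_5 = 6.404507 − 0.017706·(6.404507 − 6.352413) / (0.017706 − (-0.646850)) = 6.404507 − (0.000922)/(0.664556) = 6.403119

6.0646, 6.3524, 6.4045, 6.4031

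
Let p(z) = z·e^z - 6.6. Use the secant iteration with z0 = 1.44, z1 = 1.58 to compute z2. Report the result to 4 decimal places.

1.4859

p(1.44) = -0.522198, p(1.58) = 1.070830
z2 = 1.580000 − 1.070830·(1.580000 − 1.440000) / (1.070830 − (-0.522198)) = 1.580000 − (0.149916)/(1.593028) = 1.485892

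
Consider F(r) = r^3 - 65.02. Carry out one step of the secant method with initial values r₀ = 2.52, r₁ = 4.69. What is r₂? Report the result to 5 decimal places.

F(2.52) = -49.0169920, F(4.69) = 38.1417090
r₂ = 4.6900000 − 38.1417090·(4.6900000 − 2.5200000) / (38.1417090 − (-49.0169920)) = 4.6900000 − (82.7675085)/(87.1587010) = 3.7403816

3.74038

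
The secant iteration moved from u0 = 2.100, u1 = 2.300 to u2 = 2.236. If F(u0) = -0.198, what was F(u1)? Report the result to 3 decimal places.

The secant line through (2.100, -0.198) and (2.300, F(u1)) crosses zero at u2 = 2.236.
So (2.100, -0.198), (2.300, F(u1)), (2.236, 0) are collinear:
F(u1) = -0.198 · (2.300 − 2.236) / (2.100 − 2.236) = -0.198 · (0.06400)/(-0.13600) = 0.09318

0.093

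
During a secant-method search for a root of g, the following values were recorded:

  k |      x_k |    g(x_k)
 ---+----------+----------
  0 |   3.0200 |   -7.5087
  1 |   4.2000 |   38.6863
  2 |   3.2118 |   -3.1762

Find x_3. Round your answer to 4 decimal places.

3.2868

x_3 = 3.2118 − (-3.1762)·(3.2118 − 4.2000) / (-3.1762 − 38.6863)
   = 3.2118 − (3.138721)/(-41.862500) = 3.286777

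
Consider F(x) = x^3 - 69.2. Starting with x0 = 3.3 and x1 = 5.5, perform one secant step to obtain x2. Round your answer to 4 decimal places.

3.8610

F(3.3) = -33.263000, F(5.5) = 97.175000
x2 = 5.500000 − 97.175000·(5.500000 − 3.300000) / (97.175000 − (-33.263000)) = 5.500000 − (213.785000)/(130.438000) = 3.861022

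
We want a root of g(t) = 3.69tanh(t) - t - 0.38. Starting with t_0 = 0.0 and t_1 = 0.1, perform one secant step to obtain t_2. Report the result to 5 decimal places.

0.14191

g(0.0) = -0.3800000, g(0.1) = -0.1122251
t_2 = 0.1000000 − (-0.1122251)·(0.1000000 − 0.0000000) / (-0.1122251 − (-0.3800000)) = 0.1000000 − (-0.0112225)/(0.2677749) = 0.1419102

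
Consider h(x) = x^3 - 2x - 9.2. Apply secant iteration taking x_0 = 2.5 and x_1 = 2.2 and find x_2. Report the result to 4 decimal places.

2.4023

h(2.5) = 1.425000, h(2.2) = -2.952000
x_2 = 2.200000 − (-2.952000)·(2.200000 − 2.500000) / (-2.952000 − 1.425000) = 2.200000 − (0.885600)/(-4.377000) = 2.402330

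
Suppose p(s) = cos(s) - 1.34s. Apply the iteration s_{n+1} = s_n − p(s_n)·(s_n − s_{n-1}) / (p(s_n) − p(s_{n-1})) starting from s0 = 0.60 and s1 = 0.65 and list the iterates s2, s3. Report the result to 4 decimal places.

0.6111, 0.6112

p(0.60) = 0.021336, p(0.65) = -0.074916
s2 = 0.650000 − (-0.074916)·(0.650000 − 0.600000) / (-0.074916 − 0.021336) = 0.650000 − (-0.003746)/(-0.096252) = 0.611083
p(0.611083) = 0.000175
s3 = 0.611083 − 0.000175·(0.611083 − 0.650000) / (0.000175 − (-0.074916)) = 0.611083 − (-0.000007)/(0.075092) = 0.611174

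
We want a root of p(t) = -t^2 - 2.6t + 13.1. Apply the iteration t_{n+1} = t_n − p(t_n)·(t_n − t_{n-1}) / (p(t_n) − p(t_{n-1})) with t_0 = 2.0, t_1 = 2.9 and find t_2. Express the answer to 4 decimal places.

p(2.0) = 3.900000, p(2.9) = -2.850000
t_2 = 2.900000 − (-2.850000)·(2.900000 − 2.000000) / (-2.850000 − 3.900000) = 2.900000 − (-2.565000)/(-6.750000) = 2.520000

2.5200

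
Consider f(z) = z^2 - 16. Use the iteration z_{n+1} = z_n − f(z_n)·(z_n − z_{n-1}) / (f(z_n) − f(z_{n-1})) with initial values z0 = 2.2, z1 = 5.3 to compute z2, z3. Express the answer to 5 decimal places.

f(2.2) = -11.1600000, f(5.3) = 12.0900000
z2 = 5.3000000 − 12.0900000·(5.3000000 − 2.2000000) / (12.0900000 − (-11.1600000)) = 5.3000000 − (37.4790000)/(23.2500000) = 3.6880000
f(3.6880000) = -2.3986560
z3 = 3.6880000 − (-2.3986560)·(3.6880000 − 5.3000000) / (-2.3986560 − 12.0900000) = 3.6880000 − (3.8666335)/(-14.4886560) = 3.9548732

3.68800, 3.95487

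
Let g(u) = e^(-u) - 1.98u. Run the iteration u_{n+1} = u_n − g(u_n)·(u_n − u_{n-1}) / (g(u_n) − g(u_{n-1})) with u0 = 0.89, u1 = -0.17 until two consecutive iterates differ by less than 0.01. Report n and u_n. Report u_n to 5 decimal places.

g(0.89) = -1.3515442, g(-0.17) = 1.5219049
u2 = -0.1700000 − 1.5219049·(-1.0600000)/(2.8734491) = 0.3914226;  |Δ| = 0.5614226
g(0.3914226) = -0.0989223
u3 = 0.3914226 − (-0.0989223)·(0.5614226)/(-1.6208271) = 0.3571578;  |Δ| = 0.0342647
g(0.3571578) = -0.0075105
u4 = 0.3571578 − (-0.0075105)·(-0.0342647)/(0.0914118) = 0.3543426;  |Δ| = 0.0028152
|u4 − u3| = 0.0028152 < 0.01

n = 4, u_n = 0.35434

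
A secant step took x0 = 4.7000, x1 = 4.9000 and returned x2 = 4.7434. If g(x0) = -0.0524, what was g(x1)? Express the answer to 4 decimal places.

The secant line through (4.7000, -0.0524) and (4.9000, g(x1)) crosses zero at x2 = 4.7434.
So (4.7000, -0.0524), (4.9000, g(x1)), (4.7434, 0) are collinear:
g(x1) = -0.0524 · (4.9000 − 4.7434) / (4.7000 − 4.7434) = -0.0524 · (0.156600)/(-0.043400) = 0.189075

0.1891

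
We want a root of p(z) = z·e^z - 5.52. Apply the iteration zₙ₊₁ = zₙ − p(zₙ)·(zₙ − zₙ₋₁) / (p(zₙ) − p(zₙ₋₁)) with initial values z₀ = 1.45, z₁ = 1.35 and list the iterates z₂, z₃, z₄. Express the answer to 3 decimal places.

p(1.45) = 0.66152, p(1.35) = -0.31248
z₂ = 1.35000 − (-0.31248)·(1.35000 − 1.45000) / (-0.31248 − 0.66152) = 1.35000 − (0.03125)/(-0.97399) = 1.38208
p(1.38208) = -0.01491
z₃ = 1.38208 − (-0.01491)·(1.38208 − 1.35000) / (-0.01491 − (-0.31248)) = 1.38208 − (-0.00048)/(0.29756) = 1.38369
p(1.38369) = 0.00036
z₄ = 1.38369 − 0.00036·(1.38369 − 1.38208) / (0.00036 − (-0.01491)) = 1.38369 − (0.00000)/(0.01527) = 1.38365

1.382, 1.384, 1.384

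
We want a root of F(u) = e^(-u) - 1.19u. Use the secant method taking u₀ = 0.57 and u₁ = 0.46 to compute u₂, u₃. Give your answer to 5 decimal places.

0.50692, 0.50643

F(0.57) = -0.1127746, F(0.46) = 0.0838836
u₂ = 0.4600000 − 0.0838836·(0.4600000 − 0.5700000) / (0.0838836 − (-0.1127746)) = 0.4600000 − (-0.0092272)/(0.1966582) = 0.5069200
F(0.5069200) = -0.0008868
u₃ = 0.5069200 − (-0.0008868)·(0.5069200 − 0.4600000) / (-0.0008868 − 0.0838836) = 0.5069200 − (-0.0000416)/(-0.0847705) = 0.5064291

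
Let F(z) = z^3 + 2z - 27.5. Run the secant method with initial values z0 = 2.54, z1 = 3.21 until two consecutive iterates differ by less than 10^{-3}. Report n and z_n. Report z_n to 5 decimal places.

F(2.54) = -6.0329360, F(3.21) = 11.9961610
z2 = 3.2100000 − 11.9961610·(0.6700000)/(18.0290970) = 2.7641969;  |Δ| = 0.4458031
F(2.7641969) = -0.8509741
z3 = 2.7641969 − (-0.8509741)·(-0.4458031)/(-12.8471351) = 2.7937262;  |Δ| = 0.0295293
F(2.7937262) = -0.1077777
z4 = 2.7937262 − (-0.1077777)·(0.0295293)/(0.7431964) = 2.7980085;  |Δ| = 0.0042823
F(2.7980085) = 0.0012099
z5 = 2.7980085 − 0.0012099·(0.0042823)/(0.1089876) = 2.7979609;  |Δ| = 0.0000475
|z5 − z4| = 0.0000475 < 10^{-3}

n = 5, z_n = 2.79796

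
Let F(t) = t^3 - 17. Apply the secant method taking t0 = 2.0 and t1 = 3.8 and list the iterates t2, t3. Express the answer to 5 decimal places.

2.34562, 2.48752

F(2.0) = -9.0000000, F(3.8) = 37.8720000
t2 = 3.8000000 − 37.8720000·(3.8000000 − 2.0000000) / (37.8720000 − (-9.0000000)) = 3.8000000 − (68.1696000)/(46.8720000) = 2.3456221
F(2.3456221) = -4.0945205
t3 = 2.3456221 − (-4.0945205)·(2.3456221 − 3.8000000) / (-4.0945205 − 37.8720000) = 2.3456221 − (5.9549800)/(-41.9665205) = 2.4875205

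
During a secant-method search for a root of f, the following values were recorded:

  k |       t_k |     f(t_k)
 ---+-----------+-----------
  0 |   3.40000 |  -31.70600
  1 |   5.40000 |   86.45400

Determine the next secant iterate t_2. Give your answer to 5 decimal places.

t_2 = 5.40000 − 86.45400·(5.40000 − 3.40000) / (86.45400 − (-31.70600))
   = 5.40000 − (172.9080000)/(118.1600000) = 3.9366622

3.93666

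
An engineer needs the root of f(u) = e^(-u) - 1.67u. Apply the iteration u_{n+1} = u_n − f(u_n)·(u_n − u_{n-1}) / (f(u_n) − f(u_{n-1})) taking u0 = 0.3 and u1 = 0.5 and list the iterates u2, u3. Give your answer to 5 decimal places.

0.40242, 0.40097

f(0.3) = 0.2398182, f(0.5) = -0.2284693
u2 = 0.5000000 − (-0.2284693)·(0.5000000 − 0.3000000) / (-0.2284693 − 0.2398182) = 0.5000000 − (-0.0456939)/(-0.4682876) = 0.4024235
f(0.4024235) = -0.0033497
u3 = 0.4024235 − (-0.0033497)·(0.4024235 − 0.5000000) / (-0.0033497 − (-0.2284693)) = 0.4024235 − (0.0003269)/(0.2251196) = 0.4009716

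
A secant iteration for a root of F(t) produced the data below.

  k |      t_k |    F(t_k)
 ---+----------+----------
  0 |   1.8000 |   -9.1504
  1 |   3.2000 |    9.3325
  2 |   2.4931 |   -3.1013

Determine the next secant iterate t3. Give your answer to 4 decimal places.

t3 = 2.4931 − (-3.1013)·(2.4931 − 3.2000) / (-3.1013 − 9.3325)
   = 2.4931 − (2.192309)/(-12.433800) = 2.669419

2.6694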